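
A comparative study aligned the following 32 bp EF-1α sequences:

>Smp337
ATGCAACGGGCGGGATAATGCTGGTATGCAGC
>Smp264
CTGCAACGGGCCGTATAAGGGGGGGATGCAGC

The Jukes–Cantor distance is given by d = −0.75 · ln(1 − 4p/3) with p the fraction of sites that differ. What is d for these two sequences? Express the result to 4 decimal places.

Differing sites — 1:A/C; 12:G/C; 14:G/T; 19:T/G; 21:C/G; 22:T/G; 25:T/G.
p = 7/32 = 0.218750.
d = −0.75 · ln(1 − (4/3)·0.218750) = −0.75 · ln(0.708333) = −0.75 · (-0.344841) = 0.2586.

0.2586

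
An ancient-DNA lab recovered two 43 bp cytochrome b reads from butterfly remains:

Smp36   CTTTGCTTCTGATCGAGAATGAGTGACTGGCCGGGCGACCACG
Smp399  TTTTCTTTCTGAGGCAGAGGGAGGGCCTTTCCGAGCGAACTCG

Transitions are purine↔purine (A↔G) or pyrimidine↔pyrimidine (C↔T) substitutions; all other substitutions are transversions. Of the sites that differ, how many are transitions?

The sequences differ at positions 1 (C/T, transition), 5 (G/C, transversion), 6 (C/T, transition), 13 (T/G, transversion), 14 (C/G, transversion), 15 (G/C, transversion), 19 (A/G, transition), 20 (T/G, transversion), 24 (T/G, transversion), 26 (A/C, transversion), 29 (G/T, transversion), 30 (G/T, transversion), 34 (G/A, transition), 39 (C/A, transversion), 41 (A/T, transversion).
Of the 15 differences, 4 transitions and 11 transversions, so the answer is 4.

4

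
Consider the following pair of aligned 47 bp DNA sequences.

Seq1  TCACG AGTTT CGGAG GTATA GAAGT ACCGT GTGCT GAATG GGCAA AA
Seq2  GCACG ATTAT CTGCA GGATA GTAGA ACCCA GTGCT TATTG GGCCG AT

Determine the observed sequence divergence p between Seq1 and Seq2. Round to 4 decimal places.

Mismatches occur at site 1 (T→G), site 7 (G→T), site 9 (T→A), site 12 (G→T), site 14 (A→C), site 15 (G→A), site 17 (T→G), site 22 (A→T), site 25 (T→A), site 29 (G→C), site 30 (T→A), site 36 (G→T), site 38 (A→T), site 44 (A→C), site 45 (A→G), site 47 (A→T).
There are 16 differences over 47 sites, so p = 16/47 = 0.3404.

0.3404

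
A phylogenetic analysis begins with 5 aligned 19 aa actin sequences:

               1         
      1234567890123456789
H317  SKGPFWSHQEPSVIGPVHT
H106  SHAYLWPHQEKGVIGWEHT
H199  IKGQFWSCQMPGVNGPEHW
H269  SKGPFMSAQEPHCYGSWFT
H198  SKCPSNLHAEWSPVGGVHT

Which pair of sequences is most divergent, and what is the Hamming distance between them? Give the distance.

16

Pairwise Hamming distances:
  H317 vs H106: 9
  H317 vs H199: 8
  H317 vs H269: 8
  H317 vs H198: 9
  H106 vs H199: 12
  H106 vs H269: 14
  H106 vs H198: 13
  H199 vs H269: 12
  H199 vs H198: 16
  H269 vs H198: 13
The largest is 16, between H199 and H198.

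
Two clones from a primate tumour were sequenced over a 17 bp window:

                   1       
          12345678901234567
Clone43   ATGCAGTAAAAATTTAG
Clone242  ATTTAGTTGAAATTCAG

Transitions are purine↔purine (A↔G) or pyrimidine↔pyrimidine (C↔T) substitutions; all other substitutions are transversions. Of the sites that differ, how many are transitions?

3

The sequences differ at positions 3 (G/T, transversion), 4 (C/T, transition), 8 (A/T, transversion), 9 (A/G, transition), 15 (T/C, transition).
Of the 5 differences, 3 transitions and 2 transversions, so the answer is 3.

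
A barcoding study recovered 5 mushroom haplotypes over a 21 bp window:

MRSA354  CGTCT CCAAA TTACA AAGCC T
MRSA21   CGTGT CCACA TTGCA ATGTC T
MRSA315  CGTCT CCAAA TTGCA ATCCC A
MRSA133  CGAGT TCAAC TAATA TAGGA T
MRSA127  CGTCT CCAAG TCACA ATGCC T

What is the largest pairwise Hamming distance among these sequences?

Pairwise Hamming distances:
  MRSA354 vs MRSA21: 5
  MRSA354 vs MRSA315: 4
  MRSA354 vs MRSA133: 9
  MRSA354 vs MRSA127: 3
  MRSA21 vs MRSA315: 5
  MRSA21 vs MRSA133: 11
  MRSA21 vs MRSA127: 6
  MRSA315 vs MRSA133: 13
  MRSA315 vs MRSA127: 5
  MRSA133 vs MRSA127: 10
The largest is 13, between MRSA315 and MRSA133.

13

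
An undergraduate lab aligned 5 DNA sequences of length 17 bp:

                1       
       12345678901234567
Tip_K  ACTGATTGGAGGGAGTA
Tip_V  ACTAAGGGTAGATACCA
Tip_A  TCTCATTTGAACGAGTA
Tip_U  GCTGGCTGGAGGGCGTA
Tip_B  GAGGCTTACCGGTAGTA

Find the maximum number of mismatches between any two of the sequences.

13

Pairwise Hamming distances:
  Tip_K vs Tip_V: 8
  Tip_K vs Tip_A: 5
  Tip_K vs Tip_U: 4
  Tip_K vs Tip_B: 8
  Tip_V vs Tip_A: 11
  Tip_V vs Tip_U: 11
  Tip_V vs Tip_B: 13
  Tip_A vs Tip_U: 8
  Tip_A vs Tip_B: 11
  Tip_U vs Tip_B: 9
The largest is 13, between Tip_V and Tip_B.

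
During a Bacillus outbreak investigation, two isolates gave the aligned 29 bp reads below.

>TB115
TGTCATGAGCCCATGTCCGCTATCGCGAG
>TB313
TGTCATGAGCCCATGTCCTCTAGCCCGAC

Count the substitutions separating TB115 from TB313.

4

Mismatches occur at site 19 (G/T), site 23 (T/G), site 25 (G/C), site 29 (G/C).
That gives 4 mismatches out of 29 aligned sites, so the Hamming distance is 4.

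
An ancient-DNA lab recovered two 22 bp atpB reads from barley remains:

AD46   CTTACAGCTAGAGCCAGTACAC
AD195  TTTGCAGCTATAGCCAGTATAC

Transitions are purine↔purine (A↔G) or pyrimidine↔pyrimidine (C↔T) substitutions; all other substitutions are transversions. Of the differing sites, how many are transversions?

The sequences differ at positions 1 (C/T, transition), 4 (A/G, transition), 11 (G/T, transversion), 20 (C/T, transition).
Of the 4 differences, 3 transitions and 1 transversion, so the answer is 1.

1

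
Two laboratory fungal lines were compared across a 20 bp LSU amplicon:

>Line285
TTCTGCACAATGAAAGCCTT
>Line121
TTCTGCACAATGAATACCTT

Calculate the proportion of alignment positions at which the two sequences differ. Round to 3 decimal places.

0.100

Mismatches occur at site 15 (A/T), site 16 (G/A).
There are 2 differences over 20 sites, so p = 2/20 = 0.100.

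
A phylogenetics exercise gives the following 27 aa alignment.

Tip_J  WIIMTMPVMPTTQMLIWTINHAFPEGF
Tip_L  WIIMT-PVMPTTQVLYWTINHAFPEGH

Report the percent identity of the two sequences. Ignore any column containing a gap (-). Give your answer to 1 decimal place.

88.5%

Excluding the 1 gap column leaves 26 comparable sites.
Mismatches occur at site 14 (M↔V), site 16 (I↔Y), site 27 (F↔H).
23 of the 26 comparable sites match, so the percent identity is 23/26 × 100 = 88.5%.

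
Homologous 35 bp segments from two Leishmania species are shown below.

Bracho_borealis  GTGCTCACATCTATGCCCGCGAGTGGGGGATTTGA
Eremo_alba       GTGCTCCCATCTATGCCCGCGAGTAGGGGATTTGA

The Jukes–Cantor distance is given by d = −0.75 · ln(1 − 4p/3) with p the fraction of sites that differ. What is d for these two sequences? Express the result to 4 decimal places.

0.0594

Mismatches occur at site 7 (A→C), site 25 (G→A).
p = 2/35 = 0.057143.
d = −0.75 · ln(1 − (4/3)·0.057143) = −0.75 · ln(0.923809) = −0.75 · (-0.079250) = 0.0594.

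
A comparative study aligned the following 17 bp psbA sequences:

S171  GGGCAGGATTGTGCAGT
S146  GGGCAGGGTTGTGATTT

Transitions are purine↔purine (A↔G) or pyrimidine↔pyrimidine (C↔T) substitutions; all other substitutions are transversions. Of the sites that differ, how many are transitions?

1

Differing sites — 8:A/G (Ti); 14:C/A (Tv); 15:A/T (Tv); 16:G/T (Tv).
Of the 4 differences, 1 transition and 3 transversions, so the answer is 1.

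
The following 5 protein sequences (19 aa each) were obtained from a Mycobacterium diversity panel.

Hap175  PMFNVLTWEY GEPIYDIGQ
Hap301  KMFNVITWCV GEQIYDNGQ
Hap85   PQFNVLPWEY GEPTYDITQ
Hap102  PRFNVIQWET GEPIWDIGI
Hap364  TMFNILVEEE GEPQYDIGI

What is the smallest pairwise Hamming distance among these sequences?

4

Pairwise Hamming distances:
  Hap175 vs Hap301: 6
  Hap175 vs Hap85: 4
  Hap175 vs Hap102: 6
  Hap175 vs Hap364: 7
  Hap301 vs Hap85: 10
  Hap301 vs Hap102: 9
  Hap301 vs Hap364: 11
  Hap85 vs Hap102: 8
  Hap85 vs Hap364: 9
  Hap102 vs Hap364: 9
The smallest is 4, between Hap175 and Hap85.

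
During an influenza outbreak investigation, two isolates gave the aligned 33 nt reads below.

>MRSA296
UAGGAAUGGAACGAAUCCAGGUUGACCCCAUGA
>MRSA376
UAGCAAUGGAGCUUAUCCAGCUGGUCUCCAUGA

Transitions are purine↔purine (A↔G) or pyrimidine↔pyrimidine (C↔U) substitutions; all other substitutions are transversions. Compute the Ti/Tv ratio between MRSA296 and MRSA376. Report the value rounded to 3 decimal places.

Mismatches occur at site 4 (G/C, transversion), site 11 (A/G, transition), site 13 (G/U, transversion), site 14 (A/U, transversion), site 21 (G/C, transversion), site 23 (U/G, transversion), site 25 (A/U, transversion), site 27 (C/U, transition).
Of the 8 differences, 2 transitions and 6 transversions, so Ti/Tv = 2/6 = 0.333.

0.333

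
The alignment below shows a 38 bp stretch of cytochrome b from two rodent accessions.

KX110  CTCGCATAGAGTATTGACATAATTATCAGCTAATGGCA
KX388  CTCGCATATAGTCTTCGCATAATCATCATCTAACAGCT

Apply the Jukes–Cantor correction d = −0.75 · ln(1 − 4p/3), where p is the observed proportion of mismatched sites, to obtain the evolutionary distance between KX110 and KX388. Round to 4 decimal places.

0.2846

Mismatches occur at site 9 (G→T), site 13 (A→C), site 16 (G→C), site 17 (A→G), site 24 (T→C), site 29 (G→T), site 34 (T→C), site 35 (G→A), site 38 (A→T).
p = 9/38 = 0.236842.
d = −0.75 · ln(1 − (4/3)·0.236842) = −0.75 · ln(0.684211) = −0.75 · (-0.379489) = 0.2846.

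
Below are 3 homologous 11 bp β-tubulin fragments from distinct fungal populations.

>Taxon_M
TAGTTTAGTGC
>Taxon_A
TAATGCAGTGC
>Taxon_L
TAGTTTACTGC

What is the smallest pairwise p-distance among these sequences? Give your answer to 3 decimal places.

Pairwise Hamming distances:
  Taxon_M vs Taxon_A: 3
  Taxon_M vs Taxon_L: 1
  Taxon_A vs Taxon_L: 4
The smallest is 1 mismatch, between Taxon_M and Taxon_L; p = 1/11 = 0.091.

0.091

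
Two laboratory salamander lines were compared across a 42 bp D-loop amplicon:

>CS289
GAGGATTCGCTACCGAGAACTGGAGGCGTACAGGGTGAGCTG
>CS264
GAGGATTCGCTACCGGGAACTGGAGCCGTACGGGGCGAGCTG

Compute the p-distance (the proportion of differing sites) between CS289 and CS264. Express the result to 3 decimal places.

Differing sites — 16:A/G; 26:G/C; 32:A/G; 36:T/C.
There are 4 differences over 42 sites, so p = 4/42 = 0.095.

0.095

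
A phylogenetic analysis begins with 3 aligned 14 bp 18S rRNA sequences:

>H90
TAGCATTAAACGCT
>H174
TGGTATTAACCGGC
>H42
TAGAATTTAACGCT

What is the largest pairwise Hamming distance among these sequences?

Pairwise Hamming distances:
  H90 vs H174: 5
  H90 vs H42: 2
  H174 vs H42: 6
The largest is 6, between H174 and H42.

6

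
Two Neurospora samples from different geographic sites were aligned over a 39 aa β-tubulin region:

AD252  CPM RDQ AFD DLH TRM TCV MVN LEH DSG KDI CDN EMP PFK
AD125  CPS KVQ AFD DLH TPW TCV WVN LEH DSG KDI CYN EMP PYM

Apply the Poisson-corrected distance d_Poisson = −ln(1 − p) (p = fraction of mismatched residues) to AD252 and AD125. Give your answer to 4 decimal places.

Mismatches occur at site 3 (M/S), site 4 (R/K), site 5 (D/V), site 14 (R/P), site 15 (M/W), site 19 (M/W), site 32 (D/Y), site 38 (F/Y), site 39 (K/M).
p = 9/39 = 0.230769.
d = −ln(1 − 0.230769) = −ln(0.769231) = 0.2624.

0.2624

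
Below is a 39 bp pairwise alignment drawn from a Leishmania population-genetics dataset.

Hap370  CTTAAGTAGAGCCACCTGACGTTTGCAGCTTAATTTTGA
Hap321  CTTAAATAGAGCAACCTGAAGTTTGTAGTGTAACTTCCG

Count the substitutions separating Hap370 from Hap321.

10

Mismatches occur at site 6 (G/A), site 13 (C/A), site 20 (C/A), site 26 (C/T), site 29 (C/T), site 30 (T/G), site 34 (T/C), site 37 (T/C), site 38 (G/C), site 39 (A/G).
That gives 10 mismatches out of 39 aligned sites, so the Hamming distance is 10.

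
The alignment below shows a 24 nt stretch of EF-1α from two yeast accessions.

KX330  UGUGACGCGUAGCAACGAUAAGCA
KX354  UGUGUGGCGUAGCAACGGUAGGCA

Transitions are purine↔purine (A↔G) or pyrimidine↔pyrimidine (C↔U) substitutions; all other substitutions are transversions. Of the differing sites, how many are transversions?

The sequences differ at positions 5 (A/U, transversion), 6 (C/G, transversion), 18 (A/G, transition), 21 (A/G, transition).
Of the 4 differences, 2 transitions and 2 transversions, so the answer is 2.

2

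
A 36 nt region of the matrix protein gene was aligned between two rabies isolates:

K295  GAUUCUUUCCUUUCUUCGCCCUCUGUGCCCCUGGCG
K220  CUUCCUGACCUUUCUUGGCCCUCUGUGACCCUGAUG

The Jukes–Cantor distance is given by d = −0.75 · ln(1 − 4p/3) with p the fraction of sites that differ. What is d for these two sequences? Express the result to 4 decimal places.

0.3041

Mismatches occur at site 1 (G→C), site 2 (A→U), site 4 (U→C), site 7 (U→G), site 8 (U→A), site 17 (C→G), site 28 (C→A), site 34 (G→A), site 35 (C→U).
p = 9/36 = 0.250000.
d = −0.75 · ln(1 − (4/3)·0.250000) = −0.75 · ln(0.666667) = −0.75 · (-0.405465) = 0.3041.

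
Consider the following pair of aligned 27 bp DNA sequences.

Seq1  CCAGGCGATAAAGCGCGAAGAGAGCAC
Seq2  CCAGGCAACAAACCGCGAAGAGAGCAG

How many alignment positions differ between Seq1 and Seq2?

The sequences differ at positions 7 (G/A), 9 (T/C), 13 (G/C), 27 (C/G).
That gives 4 mismatches out of 27 aligned sites, so the Hamming distance is 4.

4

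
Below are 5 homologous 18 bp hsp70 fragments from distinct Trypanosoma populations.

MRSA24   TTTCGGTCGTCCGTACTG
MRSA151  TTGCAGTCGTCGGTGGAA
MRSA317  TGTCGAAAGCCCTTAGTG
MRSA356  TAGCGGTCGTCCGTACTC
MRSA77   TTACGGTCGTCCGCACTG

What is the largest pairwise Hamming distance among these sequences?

12

Pairwise Hamming distances:
  MRSA24 vs MRSA151: 7
  MRSA24 vs MRSA317: 7
  MRSA24 vs MRSA356: 3
  MRSA24 vs MRSA77: 2
  MRSA151 vs MRSA317: 12
  MRSA151 vs MRSA356: 7
  MRSA151 vs MRSA77: 8
  MRSA317 vs MRSA356: 9
  MRSA317 vs MRSA77: 9
  MRSA356 vs MRSA77: 4
The largest is 12, between MRSA151 and MRSA317.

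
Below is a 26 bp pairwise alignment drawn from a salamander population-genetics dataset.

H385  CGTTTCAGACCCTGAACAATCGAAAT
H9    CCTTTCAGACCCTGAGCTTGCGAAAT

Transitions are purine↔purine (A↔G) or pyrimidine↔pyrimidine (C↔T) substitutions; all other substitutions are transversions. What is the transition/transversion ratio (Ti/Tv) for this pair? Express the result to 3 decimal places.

0.250

Mismatches occur at site 2 (G↔C, transversion), site 16 (A↔G, transition), site 18 (A↔T, transversion), site 19 (A↔T, transversion), site 20 (T↔G, transversion).
Of the 5 differences, 1 transition and 4 transversions, so Ti/Tv = 1/4 = 0.250.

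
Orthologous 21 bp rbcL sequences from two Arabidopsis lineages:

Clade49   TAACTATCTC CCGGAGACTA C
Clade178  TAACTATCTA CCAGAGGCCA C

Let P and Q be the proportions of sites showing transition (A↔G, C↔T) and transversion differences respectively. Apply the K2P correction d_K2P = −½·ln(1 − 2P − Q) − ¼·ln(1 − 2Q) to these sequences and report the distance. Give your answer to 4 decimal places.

0.2278

Differing sites — 10:C/A (Tv); 13:G/A (Ti); 17:A/G (Ti); 19:T/C (Ti).
Of the 4 differences, 3 transitions and 1 transversion over 21 sites: P = 3/21 = 0.142857, Q = 1/21 = 0.047619.
d = −0.5·ln(0.666667) − 0.25·ln(0.904762) = −0.5·(-0.405465) − 0.25·(-0.100083) = 0.2278.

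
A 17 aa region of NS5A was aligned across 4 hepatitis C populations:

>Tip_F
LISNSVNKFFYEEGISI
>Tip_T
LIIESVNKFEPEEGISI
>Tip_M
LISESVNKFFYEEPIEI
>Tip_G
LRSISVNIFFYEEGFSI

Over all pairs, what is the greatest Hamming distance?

7

Pairwise Hamming distances:
  Tip_F vs Tip_T: 4
  Tip_F vs Tip_M: 3
  Tip_F vs Tip_G: 4
  Tip_T vs Tip_M: 5
  Tip_T vs Tip_G: 7
  Tip_M vs Tip_G: 6
The largest is 7, between Tip_T and Tip_G.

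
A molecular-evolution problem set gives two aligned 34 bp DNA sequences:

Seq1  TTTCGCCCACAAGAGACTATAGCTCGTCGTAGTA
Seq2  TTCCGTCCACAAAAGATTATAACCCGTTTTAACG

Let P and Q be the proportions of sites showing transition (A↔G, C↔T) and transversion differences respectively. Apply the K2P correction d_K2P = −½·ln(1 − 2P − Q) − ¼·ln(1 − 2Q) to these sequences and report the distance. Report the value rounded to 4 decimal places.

0.4959

The sequences differ at positions 3 (T/C, transition), 6 (C/T, transition), 13 (G/A, transition), 17 (C/T, transition), 22 (G/A, transition), 24 (T/C, transition), 28 (C/T, transition), 29 (G/T, transversion), 32 (G/A, transition), 33 (T/C, transition), 34 (A/G, transition).
Of the 11 differences, 10 transitions and 1 transversion over 34 sites: P = 10/34 = 0.294118, Q = 1/34 = 0.029412.
d = −0.5·ln(0.382352) − 0.25·ln(0.941176) = −0.5·(-0.961414) − 0.25·(-0.060625) = 0.4959.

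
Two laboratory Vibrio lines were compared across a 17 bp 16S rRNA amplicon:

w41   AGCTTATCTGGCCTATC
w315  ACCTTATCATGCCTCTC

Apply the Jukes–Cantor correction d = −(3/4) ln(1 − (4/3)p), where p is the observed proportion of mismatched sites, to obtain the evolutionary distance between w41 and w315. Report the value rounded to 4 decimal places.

0.2824

The sequences differ at positions 2 (G/C), 9 (T/A), 10 (G/T), 15 (A/C).
p = 4/17 = 0.235294.
d = −0.75 · ln(1 − (4/3)·0.235294) = −0.75 · ln(0.686275) = −0.75 · (-0.376477) = 0.2824.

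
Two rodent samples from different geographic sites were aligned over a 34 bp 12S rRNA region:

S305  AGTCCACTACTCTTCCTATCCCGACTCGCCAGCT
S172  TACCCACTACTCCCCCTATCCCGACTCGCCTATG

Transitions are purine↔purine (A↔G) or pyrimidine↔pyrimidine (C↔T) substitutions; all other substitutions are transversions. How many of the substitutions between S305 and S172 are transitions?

Differing sites — 1:A/T (Tv); 2:G/A (Ti); 3:T/C (Ti); 13:T/C (Ti); 14:T/C (Ti); 31:A/T (Tv); 32:G/A (Ti); 33:C/T (Ti); 34:T/G (Tv).
Of the 9 differences, 6 transitions and 3 transversions, so the answer is 6.

6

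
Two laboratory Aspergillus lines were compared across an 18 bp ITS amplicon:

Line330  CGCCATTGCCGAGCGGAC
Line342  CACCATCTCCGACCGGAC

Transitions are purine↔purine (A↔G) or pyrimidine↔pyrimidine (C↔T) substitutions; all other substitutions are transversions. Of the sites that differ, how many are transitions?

2

Differing sites — 2:G/A (Ti); 7:T/C (Ti); 8:G/T (Tv); 13:G/C (Tv).
Of the 4 differences, 2 transitions and 2 transversions, so the answer is 2.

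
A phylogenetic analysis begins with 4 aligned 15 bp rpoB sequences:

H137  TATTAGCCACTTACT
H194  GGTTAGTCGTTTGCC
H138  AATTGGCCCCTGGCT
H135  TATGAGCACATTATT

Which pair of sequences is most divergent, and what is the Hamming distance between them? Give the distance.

10

Pairwise Hamming distances:
  H137 vs H194: 7
  H137 vs H138: 5
  H137 vs H135: 5
  H194 vs H138: 8
  H194 vs H135: 10
  H138 vs H135: 8
The largest is 10, between H194 and H135.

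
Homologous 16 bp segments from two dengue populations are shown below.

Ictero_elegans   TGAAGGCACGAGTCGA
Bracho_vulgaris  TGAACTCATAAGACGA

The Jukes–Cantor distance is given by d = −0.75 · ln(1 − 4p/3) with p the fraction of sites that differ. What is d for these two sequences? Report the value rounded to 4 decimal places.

Mismatches occur at site 5 (G↔C), site 6 (G↔T), site 9 (C↔T), site 10 (G↔A), site 13 (T↔A).
p = 5/16 = 0.312500.
d = −0.75 · ln(1 − (4/3)·0.312500) = −0.75 · ln(0.583333) = −0.75 · (-0.538997) = 0.4042.

0.4042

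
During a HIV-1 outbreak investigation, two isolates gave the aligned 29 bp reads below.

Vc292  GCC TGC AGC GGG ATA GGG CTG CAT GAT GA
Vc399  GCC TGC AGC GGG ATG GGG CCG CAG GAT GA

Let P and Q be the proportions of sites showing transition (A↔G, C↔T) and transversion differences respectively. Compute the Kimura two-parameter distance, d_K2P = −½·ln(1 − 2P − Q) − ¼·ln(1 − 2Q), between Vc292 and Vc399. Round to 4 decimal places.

Differing sites — 15:A/G (Ti); 20:T/C (Ti); 24:T/G (Tv).
Of the 3 differences, 2 transitions and 1 transversion over 29 sites: P = 2/29 = 0.068966, Q = 1/29 = 0.034483.
d = −0.5·ln(0.827585) − 0.25·ln(0.931034) = −0.5·(-0.189243) − 0.25·(-0.071459) = 0.1125.

0.1125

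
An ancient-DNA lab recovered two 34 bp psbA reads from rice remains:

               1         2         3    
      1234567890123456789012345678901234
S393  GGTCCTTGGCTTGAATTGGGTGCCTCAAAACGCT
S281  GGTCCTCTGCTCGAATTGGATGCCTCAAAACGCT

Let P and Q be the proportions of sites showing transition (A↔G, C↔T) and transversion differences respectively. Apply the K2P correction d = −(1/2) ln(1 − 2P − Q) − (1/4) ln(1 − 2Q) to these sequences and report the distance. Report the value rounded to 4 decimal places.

0.1304

The sequences differ at positions 7 (T/C, transition), 8 (G/T, transversion), 12 (T/C, transition), 20 (G/A, transition).
Of the 4 differences, 3 transitions and 1 transversion over 34 sites: P = 3/34 = 0.088235, Q = 1/34 = 0.029412.
d = −0.5·ln(0.794118) − 0.25·ln(0.941176) = −0.5·(-0.230523) − 0.25·(-0.060625) = 0.1304.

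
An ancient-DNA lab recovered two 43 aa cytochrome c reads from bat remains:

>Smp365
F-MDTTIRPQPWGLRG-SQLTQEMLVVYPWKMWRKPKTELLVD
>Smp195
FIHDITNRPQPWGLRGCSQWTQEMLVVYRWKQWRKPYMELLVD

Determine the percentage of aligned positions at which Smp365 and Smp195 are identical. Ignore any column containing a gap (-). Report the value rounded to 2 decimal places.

80.49%

Excluding the 2 gap columns leaves 41 comparable sites.
The sequences differ at positions 3 (M/H), 5 (T/I), 7 (I/N), 20 (L/W), 29 (P/R), 32 (M/Q), 37 (K/Y), 38 (T/M).
33 of the 41 comparable sites match, so the percent identity is 33/41 × 100 = 80.49%.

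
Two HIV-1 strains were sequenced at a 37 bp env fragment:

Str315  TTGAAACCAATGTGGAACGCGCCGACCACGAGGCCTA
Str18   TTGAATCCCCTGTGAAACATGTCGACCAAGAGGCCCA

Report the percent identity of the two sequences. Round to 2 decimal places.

Differing sites — 6:A/T; 9:A/C; 10:A/C; 15:G/A; 19:G/A; 20:C/T; 22:C/T; 29:C/A; 36:T/C.
28 of the 37 sites match, so the percent identity is 28/37 × 100 = 75.68%.

75.68%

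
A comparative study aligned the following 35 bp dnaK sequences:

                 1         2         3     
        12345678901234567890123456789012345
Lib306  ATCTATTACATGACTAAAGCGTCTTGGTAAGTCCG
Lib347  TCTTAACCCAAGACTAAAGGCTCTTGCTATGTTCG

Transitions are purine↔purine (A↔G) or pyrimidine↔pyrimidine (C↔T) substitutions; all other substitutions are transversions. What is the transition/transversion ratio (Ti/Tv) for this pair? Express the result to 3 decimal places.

0.500

The sequences differ at positions 1 (A/T, transversion), 2 (T/C, transition), 3 (C/T, transition), 6 (T/A, transversion), 7 (T/C, transition), 8 (A/C, transversion), 11 (T/A, transversion), 20 (C/G, transversion), 21 (G/C, transversion), 27 (G/C, transversion), 30 (A/T, transversion), 33 (C/T, transition).
Of the 12 differences, 4 transitions and 8 transversions, so Ti/Tv = 4/8 = 0.500.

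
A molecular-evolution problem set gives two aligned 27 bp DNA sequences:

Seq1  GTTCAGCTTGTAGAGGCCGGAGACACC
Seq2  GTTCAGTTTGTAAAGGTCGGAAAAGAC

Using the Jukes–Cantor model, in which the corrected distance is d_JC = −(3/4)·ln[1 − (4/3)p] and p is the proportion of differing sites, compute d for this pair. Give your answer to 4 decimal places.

0.3181

Mismatches occur at site 7 (C/T), site 13 (G/A), site 17 (C/T), site 22 (G/A), site 24 (C/A), site 25 (A/G), site 26 (C/A).
p = 7/27 = 0.259259.
d = −0.75 · ln(1 − (4/3)·0.259259) = −0.75 · ln(0.654321) = −0.75 · (-0.424157) = 0.3181.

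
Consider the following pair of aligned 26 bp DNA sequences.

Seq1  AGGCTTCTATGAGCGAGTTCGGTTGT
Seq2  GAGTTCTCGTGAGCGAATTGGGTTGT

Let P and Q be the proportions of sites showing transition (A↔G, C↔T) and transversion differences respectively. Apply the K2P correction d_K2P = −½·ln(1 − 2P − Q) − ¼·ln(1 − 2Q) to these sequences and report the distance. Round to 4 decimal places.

0.5504

Mismatches occur at site 1 (A/G, transition), site 2 (G/A, transition), site 4 (C/T, transition), site 6 (T/C, transition), site 7 (C/T, transition), site 8 (T/C, transition), site 9 (A/G, transition), site 17 (G/A, transition), site 20 (C/G, transversion).
Of the 9 differences, 8 transitions and 1 transversion over 26 sites: P = 8/26 = 0.307692, Q = 1/26 = 0.038462.
d = −0.5·ln(0.346154) − 0.25·ln(0.923076) = −0.5·(-1.060872) − 0.25·(-0.080044) = 0.5504.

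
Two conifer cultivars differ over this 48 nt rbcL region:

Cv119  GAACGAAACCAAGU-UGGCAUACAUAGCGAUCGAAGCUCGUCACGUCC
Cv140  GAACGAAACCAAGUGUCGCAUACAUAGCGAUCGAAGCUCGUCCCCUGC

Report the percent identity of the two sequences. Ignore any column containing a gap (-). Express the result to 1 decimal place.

Excluding the 1 gap column leaves 47 comparable sites.
The sequences differ at positions 17 (G/C), 43 (A/C), 45 (G/C), 47 (C/G).
43 of the 47 comparable sites match, so the percent identity is 43/47 × 100 = 91.5%.

91.5%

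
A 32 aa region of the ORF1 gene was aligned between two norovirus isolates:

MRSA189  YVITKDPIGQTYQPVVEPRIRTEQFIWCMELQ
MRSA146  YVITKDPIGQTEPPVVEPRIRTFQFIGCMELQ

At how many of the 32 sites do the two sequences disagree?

Mismatches occur at site 12 (Y→E), site 13 (Q→P), site 23 (E→F), site 27 (W→G).
That gives 4 mismatches out of 32 aligned sites, so the Hamming distance is 4.

4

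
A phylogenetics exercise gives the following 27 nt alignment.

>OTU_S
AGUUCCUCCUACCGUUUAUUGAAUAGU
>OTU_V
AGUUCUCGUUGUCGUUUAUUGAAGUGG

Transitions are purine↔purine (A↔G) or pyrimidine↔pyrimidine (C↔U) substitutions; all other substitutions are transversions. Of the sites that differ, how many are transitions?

5

Mismatches occur at site 6 (C→U, transition), site 7 (U→C, transition), site 8 (C→G, transversion), site 9 (C→U, transition), site 11 (A→G, transition), site 12 (C→U, transition), site 24 (U→G, transversion), site 25 (A→U, transversion), site 27 (U→G, transversion).
Of the 9 differences, 5 transitions and 4 transversions, so the answer is 5.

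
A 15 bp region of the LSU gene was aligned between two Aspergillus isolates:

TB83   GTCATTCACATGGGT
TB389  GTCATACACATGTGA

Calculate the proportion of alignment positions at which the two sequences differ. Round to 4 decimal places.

0.2000

Mismatches occur at site 6 (T↔A), site 13 (G↔T), site 15 (T↔A).
There are 3 differences over 15 sites, so p = 3/15 = 0.2000.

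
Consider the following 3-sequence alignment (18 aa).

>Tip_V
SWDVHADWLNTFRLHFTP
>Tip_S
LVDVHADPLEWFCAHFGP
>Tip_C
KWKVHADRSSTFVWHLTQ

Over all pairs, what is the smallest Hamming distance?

Pairwise Hamming distances:
  Tip_V vs Tip_S: 8
  Tip_V vs Tip_C: 9
  Tip_S vs Tip_C: 12
The smallest is 8, between Tip_V and Tip_S.

8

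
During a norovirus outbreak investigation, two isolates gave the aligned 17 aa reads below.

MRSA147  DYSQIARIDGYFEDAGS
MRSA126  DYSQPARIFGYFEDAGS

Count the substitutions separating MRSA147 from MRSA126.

The sequences differ at positions 5 (I/P), 9 (D/F).
That gives 2 mismatches out of 17 aligned sites, so the Hamming distance is 2.

2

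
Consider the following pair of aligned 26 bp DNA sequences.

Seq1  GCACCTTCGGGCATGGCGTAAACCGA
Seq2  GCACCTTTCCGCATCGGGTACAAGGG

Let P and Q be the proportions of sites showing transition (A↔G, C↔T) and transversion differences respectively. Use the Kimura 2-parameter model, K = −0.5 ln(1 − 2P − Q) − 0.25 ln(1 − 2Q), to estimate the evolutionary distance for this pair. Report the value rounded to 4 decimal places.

0.4683

Differing sites — 8:C/T (Ti); 9:G/C (Tv); 10:G/C (Tv); 15:G/C (Tv); 17:C/G (Tv); 21:A/C (Tv); 23:C/A (Tv); 24:C/G (Tv); 26:A/G (Ti).
Of the 9 differences, 2 transitions and 7 transversions over 26 sites: P = 2/26 = 0.076923, Q = 7/26 = 0.269231.
d = −0.5·ln(0.576923) − 0.25·ln(0.461538) = −0.5·(-0.550046) − 0.25·(-0.773191) = 0.4683.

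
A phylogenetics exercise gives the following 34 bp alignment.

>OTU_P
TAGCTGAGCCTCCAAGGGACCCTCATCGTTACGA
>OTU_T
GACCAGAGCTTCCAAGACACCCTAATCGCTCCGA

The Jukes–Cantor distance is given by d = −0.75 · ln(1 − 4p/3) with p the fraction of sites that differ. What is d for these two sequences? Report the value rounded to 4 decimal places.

The sequences differ at positions 1 (T/G), 3 (G/C), 5 (T/A), 10 (C/T), 17 (G/A), 18 (G/C), 24 (C/A), 29 (T/C), 31 (A/C).
p = 9/34 = 0.264706.
d = −0.75 · ln(1 − (4/3)·0.264706) = −0.75 · ln(0.647059) = −0.75 · (-0.435318) = 0.3265.

0.3265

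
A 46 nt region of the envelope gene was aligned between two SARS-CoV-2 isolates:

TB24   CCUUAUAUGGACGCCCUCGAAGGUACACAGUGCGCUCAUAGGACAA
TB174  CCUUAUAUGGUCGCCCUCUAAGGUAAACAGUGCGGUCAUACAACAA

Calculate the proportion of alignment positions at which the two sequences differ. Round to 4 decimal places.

0.1304

The sequences differ at positions 11 (A/U), 19 (G/U), 26 (C/A), 35 (C/G), 41 (G/C), 42 (G/A).
There are 6 differences over 46 sites, so p = 6/46 = 0.1304.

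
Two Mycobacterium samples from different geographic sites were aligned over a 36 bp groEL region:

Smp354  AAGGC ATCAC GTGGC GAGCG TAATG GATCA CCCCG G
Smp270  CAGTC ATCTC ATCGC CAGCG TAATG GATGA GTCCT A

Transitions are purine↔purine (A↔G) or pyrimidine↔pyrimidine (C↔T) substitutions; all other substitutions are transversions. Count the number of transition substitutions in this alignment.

The sequences differ at positions 1 (A/C, transversion), 4 (G/T, transversion), 9 (A/T, transversion), 11 (G/A, transition), 13 (G/C, transversion), 16 (G/C, transversion), 29 (C/G, transversion), 31 (C/G, transversion), 32 (C/T, transition), 35 (G/T, transversion), 36 (G/A, transition).
Of the 11 differences, 3 transitions and 8 transversions, so the answer is 3.

3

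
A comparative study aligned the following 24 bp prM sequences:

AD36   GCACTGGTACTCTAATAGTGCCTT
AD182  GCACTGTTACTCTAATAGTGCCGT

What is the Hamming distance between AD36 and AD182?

The sequences differ at positions 7 (G/T), 23 (T/G).
That gives 2 mismatches out of 24 aligned sites, so the Hamming distance is 2.

2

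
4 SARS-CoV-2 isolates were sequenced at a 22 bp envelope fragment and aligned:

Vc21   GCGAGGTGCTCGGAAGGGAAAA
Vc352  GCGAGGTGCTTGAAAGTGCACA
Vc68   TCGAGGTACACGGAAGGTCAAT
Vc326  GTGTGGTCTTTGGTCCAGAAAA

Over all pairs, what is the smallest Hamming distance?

5

Pairwise Hamming distances:
  Vc21 vs Vc352: 5
  Vc21 vs Vc68: 6
  Vc21 vs Vc326: 9
  Vc352 vs Vc68: 9
  Vc352 vs Vc326: 11
  Vc68 vs Vc326: 14
The smallest is 5, between Vc21 and Vc352.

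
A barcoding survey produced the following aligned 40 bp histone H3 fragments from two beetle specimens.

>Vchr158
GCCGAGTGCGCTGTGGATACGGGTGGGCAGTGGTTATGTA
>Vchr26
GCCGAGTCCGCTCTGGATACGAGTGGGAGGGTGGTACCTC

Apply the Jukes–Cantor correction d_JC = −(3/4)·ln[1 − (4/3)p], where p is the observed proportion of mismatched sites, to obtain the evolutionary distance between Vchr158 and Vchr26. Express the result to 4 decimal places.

The sequences differ at positions 8 (G/C), 13 (G/C), 22 (G/A), 28 (C/A), 29 (A/G), 31 (T/G), 32 (G/T), 34 (T/G), 37 (T/C), 38 (G/C), 40 (A/C).
p = 11/40 = 0.275000.
d = −0.75 · ln(1 − (4/3)·0.275000) = −0.75 · ln(0.633333) = −0.75 · (-0.456759) = 0.3426.

0.3426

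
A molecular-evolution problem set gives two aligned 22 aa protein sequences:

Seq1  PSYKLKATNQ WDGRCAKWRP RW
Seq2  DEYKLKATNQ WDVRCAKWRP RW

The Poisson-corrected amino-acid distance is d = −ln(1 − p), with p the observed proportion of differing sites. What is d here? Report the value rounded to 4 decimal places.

0.1466

The sequences differ at positions 1 (P/D), 2 (S/E), 13 (G/V).
p = 3/22 = 0.136364.
d = −ln(1 − 0.136364) = −ln(0.863636) = 0.1466.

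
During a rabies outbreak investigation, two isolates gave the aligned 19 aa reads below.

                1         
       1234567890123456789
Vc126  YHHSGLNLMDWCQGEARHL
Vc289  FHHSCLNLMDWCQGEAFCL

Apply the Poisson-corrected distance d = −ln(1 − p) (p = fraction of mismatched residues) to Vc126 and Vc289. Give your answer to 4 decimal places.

The sequences differ at positions 1 (Y/F), 5 (G/C), 17 (R/F), 18 (H/C).
p = 4/19 = 0.210526.
d = −ln(1 − 0.210526) = −ln(0.789474) = 0.2364.

0.2364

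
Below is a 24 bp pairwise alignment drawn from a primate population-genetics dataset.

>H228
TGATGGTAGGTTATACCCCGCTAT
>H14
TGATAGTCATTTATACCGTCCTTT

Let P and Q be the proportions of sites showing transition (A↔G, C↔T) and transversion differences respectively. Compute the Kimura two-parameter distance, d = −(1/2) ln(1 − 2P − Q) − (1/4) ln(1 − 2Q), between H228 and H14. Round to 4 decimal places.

Mismatches occur at site 5 (G→A, transition), site 8 (A→C, transversion), site 9 (G→A, transition), site 10 (G→T, transversion), site 18 (C→G, transversion), site 19 (C→T, transition), site 20 (G→C, transversion), site 23 (A→T, transversion).
Of the 8 differences, 3 transitions and 5 transversions over 24 sites: P = 3/24 = 0.125000, Q = 5/24 = 0.208333.
d = −0.5·ln(0.541667) − 0.25·ln(0.583334) = −0.5·(-0.613104) − 0.25·(-0.538995) = 0.4413.

0.4413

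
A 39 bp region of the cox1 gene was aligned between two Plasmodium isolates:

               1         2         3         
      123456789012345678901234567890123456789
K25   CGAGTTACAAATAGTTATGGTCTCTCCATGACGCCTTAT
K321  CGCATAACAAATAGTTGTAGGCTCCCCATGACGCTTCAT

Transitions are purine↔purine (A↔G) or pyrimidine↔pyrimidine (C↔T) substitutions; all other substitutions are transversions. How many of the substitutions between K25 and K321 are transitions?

The sequences differ at positions 3 (A/C, transversion), 4 (G/A, transition), 6 (T/A, transversion), 17 (A/G, transition), 19 (G/A, transition), 21 (T/G, transversion), 25 (T/C, transition), 35 (C/T, transition), 37 (T/C, transition).
Of the 9 differences, 6 transitions and 3 transversions, so the answer is 6.

6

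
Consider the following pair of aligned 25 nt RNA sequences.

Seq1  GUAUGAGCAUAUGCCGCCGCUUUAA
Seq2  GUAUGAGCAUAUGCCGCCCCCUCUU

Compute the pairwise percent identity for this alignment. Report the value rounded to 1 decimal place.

80.0%

The sequences differ at positions 19 (G/C), 21 (U/C), 23 (U/C), 24 (A/U), 25 (A/U).
20 of the 25 sites match, so the percent identity is 20/25 × 100 = 80.0%.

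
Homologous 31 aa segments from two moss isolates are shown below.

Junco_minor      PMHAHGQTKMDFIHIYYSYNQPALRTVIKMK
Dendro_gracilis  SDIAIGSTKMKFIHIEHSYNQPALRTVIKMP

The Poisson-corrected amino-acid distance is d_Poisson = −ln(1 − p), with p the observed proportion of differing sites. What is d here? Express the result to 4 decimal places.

Differing sites — 1:P/S; 2:M/D; 3:H/I; 5:H/I; 7:Q/S; 11:D/K; 16:Y/E; 17:Y/H; 31:K/P.
p = 9/31 = 0.290323.
d = −ln(1 − 0.290323) = −ln(0.709677) = 0.3429.

0.3429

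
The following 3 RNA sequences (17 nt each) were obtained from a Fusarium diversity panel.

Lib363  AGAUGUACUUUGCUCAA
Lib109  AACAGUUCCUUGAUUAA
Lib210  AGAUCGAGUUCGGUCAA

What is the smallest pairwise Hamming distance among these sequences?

5

Pairwise Hamming distances:
  Lib363 vs Lib109: 7
  Lib363 vs Lib210: 5
  Lib109 vs Lib210: 11
The smallest is 5, between Lib363 and Lib210.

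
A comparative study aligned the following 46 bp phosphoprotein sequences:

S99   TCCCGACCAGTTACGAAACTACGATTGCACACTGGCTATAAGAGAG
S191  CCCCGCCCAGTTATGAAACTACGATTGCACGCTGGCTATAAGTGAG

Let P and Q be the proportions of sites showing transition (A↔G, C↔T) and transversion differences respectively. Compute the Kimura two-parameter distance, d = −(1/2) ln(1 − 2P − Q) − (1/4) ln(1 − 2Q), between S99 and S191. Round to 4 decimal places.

Differing sites — 1:T/C (Ti); 6:A/C (Tv); 14:C/T (Ti); 31:A/G (Ti); 43:A/T (Tv).
Of the 5 differences, 3 transitions and 2 transversions over 46 sites: P = 3/46 = 0.065217, Q = 2/46 = 0.043478.
d = −0.5·ln(0.826088) − 0.25·ln(0.913044) = −0.5·(-0.191054) − 0.25·(-0.090971) = 0.1183.

0.1183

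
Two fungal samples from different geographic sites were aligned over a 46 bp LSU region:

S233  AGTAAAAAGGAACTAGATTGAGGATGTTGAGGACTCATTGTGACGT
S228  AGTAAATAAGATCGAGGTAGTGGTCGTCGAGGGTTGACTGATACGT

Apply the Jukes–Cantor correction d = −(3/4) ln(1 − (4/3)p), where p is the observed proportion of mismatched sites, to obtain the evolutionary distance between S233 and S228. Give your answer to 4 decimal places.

0.4674

Mismatches occur at site 7 (A/T), site 9 (G/A), site 12 (A/T), site 14 (T/G), site 17 (A/G), site 19 (T/A), site 21 (A/T), site 24 (A/T), site 25 (T/C), site 28 (T/C), site 33 (A/G), site 34 (C/T), site 36 (C/G), site 38 (T/C), site 41 (T/A), site 42 (G/T).
p = 16/46 = 0.347826.
d = −0.75 · ln(1 − (4/3)·0.347826) = −0.75 · ln(0.536232) = −0.75 · (-0.623188) = 0.4674.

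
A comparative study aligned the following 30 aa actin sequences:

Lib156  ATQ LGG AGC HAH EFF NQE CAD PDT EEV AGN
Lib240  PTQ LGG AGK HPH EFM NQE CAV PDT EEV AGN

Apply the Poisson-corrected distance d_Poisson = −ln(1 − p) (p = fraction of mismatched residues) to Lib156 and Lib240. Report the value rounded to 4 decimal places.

Mismatches occur at site 1 (A↔P), site 9 (C↔K), site 11 (A↔P), site 15 (F↔M), site 21 (D↔V).
p = 5/30 = 0.166667.
d = −ln(1 − 0.166667) = −ln(0.833333) = 0.1823.

0.1823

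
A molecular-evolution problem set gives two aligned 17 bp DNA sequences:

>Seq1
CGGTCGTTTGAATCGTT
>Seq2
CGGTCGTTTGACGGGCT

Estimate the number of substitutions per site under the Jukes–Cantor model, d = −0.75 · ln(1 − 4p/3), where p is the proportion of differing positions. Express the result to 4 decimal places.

0.2824

The sequences differ at positions 12 (A/C), 13 (T/G), 14 (C/G), 16 (T/C).
p = 4/17 = 0.235294.
d = −0.75 · ln(1 − (4/3)·0.235294) = −0.75 · ln(0.686275) = −0.75 · (-0.376477) = 0.2824.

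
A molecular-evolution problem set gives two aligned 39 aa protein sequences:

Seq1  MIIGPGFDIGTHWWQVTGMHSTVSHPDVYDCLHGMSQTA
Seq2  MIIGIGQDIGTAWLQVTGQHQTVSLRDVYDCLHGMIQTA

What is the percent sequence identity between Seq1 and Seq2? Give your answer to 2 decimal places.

76.92%

Differing sites — 5:P/I; 7:F/Q; 12:H/A; 14:W/L; 19:M/Q; 21:S/Q; 25:H/L; 26:P/R; 36:S/I.
30 of the 39 sites match, so the percent identity is 30/39 × 100 = 76.92%.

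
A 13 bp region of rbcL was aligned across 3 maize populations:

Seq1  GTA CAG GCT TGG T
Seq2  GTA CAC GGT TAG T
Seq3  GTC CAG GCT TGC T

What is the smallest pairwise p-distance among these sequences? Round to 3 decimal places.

0.154

Pairwise Hamming distances:
  Seq1 vs Seq2: 3
  Seq1 vs Seq3: 2
  Seq2 vs Seq3: 5
The smallest is 2 mismatches, between Seq1 and Seq3; p = 2/13 = 0.154.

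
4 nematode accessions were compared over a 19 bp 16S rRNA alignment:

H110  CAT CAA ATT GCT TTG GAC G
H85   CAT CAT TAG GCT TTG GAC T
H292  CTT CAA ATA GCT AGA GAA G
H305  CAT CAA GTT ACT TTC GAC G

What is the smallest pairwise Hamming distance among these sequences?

Pairwise Hamming distances:
  H110 vs H85: 5
  H110 vs H292: 6
  H110 vs H305: 3
  H85 vs H292: 10
  H85 vs H305: 7
  H292 vs H305: 8
The smallest is 3, between H110 and H305.

3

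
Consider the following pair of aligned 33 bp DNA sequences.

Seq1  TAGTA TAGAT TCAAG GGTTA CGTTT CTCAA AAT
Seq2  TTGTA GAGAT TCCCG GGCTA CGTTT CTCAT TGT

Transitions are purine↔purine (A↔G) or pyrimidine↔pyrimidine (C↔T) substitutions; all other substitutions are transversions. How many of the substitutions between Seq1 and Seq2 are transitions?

The sequences differ at positions 2 (A/T, transversion), 6 (T/G, transversion), 13 (A/C, transversion), 14 (A/C, transversion), 18 (T/C, transition), 30 (A/T, transversion), 31 (A/T, transversion), 32 (A/G, transition).
Of the 8 differences, 2 transitions and 6 transversions, so the answer is 2.

2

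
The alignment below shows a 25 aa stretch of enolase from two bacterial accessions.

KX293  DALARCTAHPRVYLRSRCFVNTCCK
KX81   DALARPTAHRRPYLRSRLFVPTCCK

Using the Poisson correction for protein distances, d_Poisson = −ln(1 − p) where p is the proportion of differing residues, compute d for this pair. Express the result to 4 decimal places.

0.2231

Differing sites — 6:C/P; 10:P/R; 12:V/P; 18:C/L; 21:N/P.
p = 5/25 = 0.200000.
d = −ln(1 − 0.200000) = −ln(0.800000) = 0.2231.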